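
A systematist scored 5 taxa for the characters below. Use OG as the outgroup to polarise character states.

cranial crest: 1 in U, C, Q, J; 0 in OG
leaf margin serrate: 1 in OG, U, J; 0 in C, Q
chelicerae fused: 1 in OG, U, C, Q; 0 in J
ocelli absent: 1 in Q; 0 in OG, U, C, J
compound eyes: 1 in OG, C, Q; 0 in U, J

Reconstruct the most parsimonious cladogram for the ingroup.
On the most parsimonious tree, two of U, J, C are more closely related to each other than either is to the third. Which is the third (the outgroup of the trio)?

Character polarity is set by the outgroup: the derived state is whichever differs from the outgroup's state, so for leaf margin serrate, chelicerae fused, compound eyes the derived state is '0', and for the remaining characters it is '1'.
All ingroup taxa share the derived state '1' for cranial crest; it defines the ingroup but does not resolve relationships within it.
Only C and Q show the derived state '0' for leaf margin serrate, supporting them as a clade.
chelicerae fused (derived state '0') is unique to J (autapomorphy; uninformative for grouping).
ocelli absent (derived state '1') is unique to Q (autapomorphy; uninformative for grouping).
compound eyes (derived state '0') is shared by J and U — a synapomorphy uniting that clade.
Most parsimonious ingroup topology: ((U,J),(C,Q)).
U and J share a more recent common ancestor with each other than either does with C, so C is the least closely related of the three.

C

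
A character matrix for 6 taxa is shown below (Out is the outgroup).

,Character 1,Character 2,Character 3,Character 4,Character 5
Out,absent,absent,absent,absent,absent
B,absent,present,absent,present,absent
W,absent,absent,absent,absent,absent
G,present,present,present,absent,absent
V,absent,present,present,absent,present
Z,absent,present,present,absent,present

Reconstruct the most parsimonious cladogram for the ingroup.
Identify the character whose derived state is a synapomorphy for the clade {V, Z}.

The outgroup has state 'absent' for every character, so 'present' is the derived state throughout.
Character 1: derived state 'present' in G only — an autapomorphy, so it tells us nothing about relationships among taxa.
Character 2: derived state 'present' in B, G, V, and Z only — synapomorphy for {B, G, V, Z}.
Character 3 (derived state 'present') is shared by G, V, and Z — a synapomorphy uniting that clade.
Character 4 (derived state 'present') is unique to B (autapomorphy; uninformative for grouping).
Character 5 (derived state 'present') is shared by V and Z — a synapomorphy uniting that clade.
Most parsimonious ingroup topology: ((B,(G,(V,Z))),W).
The clade {V, Z} is supported by Character 5: its derived state 'present' occurs in exactly those taxa and in no other taxon (including the outgroup).

Character 5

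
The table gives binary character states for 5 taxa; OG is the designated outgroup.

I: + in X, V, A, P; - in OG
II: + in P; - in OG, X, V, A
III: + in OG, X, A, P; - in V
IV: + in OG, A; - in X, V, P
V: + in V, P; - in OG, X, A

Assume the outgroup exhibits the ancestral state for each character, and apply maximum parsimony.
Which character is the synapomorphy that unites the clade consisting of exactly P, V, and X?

Character polarity is set by the outgroup: the derived state is whichever differs from the outgroup's state, so for III, IV the derived state is '-', and for the remaining characters it is '+'.
All ingroup taxa share the derived state '+' for I; it defines the ingroup but does not resolve relationships within it.
II: derived state '+' in P only — an autapomorphy, so it tells us nothing about relationships among taxa.
III: derived state '-' in V only — an autapomorphy, so it tells us nothing about relationships among taxa.
Only P, V, and X show the derived state '-' for IV, supporting them as a clade.
V: derived state '+' in P and V only — synapomorphy for {P, V}.
Most parsimonious ingroup topology: ((X,(V,P)),A).
The clade {P, V, X} is supported by IV: its derived state '-' occurs in exactly those taxa and in no other taxon (including the outgroup).

IV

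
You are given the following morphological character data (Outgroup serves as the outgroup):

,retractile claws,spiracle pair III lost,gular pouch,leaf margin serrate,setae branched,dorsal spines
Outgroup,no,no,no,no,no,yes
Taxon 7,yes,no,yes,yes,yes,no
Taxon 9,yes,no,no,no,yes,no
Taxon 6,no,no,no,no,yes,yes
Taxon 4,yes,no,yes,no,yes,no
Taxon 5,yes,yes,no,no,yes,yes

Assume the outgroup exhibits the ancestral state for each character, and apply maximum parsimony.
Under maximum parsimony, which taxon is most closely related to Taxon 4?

Character polarity is set by the outgroup: the derived state is whichever differs from the outgroup's state, so for dorsal spines the derived state is 'no', and for the remaining characters it is 'yes'.
retractile claws: derived state 'yes' in Taxon 4, Taxon 5, Taxon 7, and Taxon 9 only — synapomorphy for {Taxon 4, Taxon 5, Taxon 7, Taxon 9}.
spiracle pair III lost (derived state 'yes') is unique to Taxon 5 (autapomorphy; uninformative for grouping).
gular pouch (derived state 'yes') is shared by Taxon 4 and Taxon 7 — a synapomorphy uniting that clade.
leaf margin serrate (derived state 'yes') is unique to Taxon 7 (autapomorphy; uninformative for grouping).
All ingroup taxa share the derived state 'yes' for setae branched; it defines the ingroup but does not resolve relationships within it.
Only Taxon 4, Taxon 7, and Taxon 9 show the derived state 'no' for dorsal spines, supporting them as a clade.
Most parsimonious ingroup topology: ((((Taxon 7,Taxon 4),Taxon 9),Taxon 5),Taxon 6).
Taxon 4 and Taxon 7 form a cherry on this tree, so they are sister taxa.

Taxon 7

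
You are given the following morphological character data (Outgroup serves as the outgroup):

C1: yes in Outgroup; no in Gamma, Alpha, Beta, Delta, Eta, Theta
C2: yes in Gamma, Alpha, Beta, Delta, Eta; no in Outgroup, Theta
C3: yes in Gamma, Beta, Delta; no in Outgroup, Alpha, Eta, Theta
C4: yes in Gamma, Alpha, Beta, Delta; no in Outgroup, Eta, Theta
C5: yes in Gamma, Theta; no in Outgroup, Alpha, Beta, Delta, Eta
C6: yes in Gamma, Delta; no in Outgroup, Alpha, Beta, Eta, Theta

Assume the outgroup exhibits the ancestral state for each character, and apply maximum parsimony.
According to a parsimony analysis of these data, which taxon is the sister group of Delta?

Character polarity is set by the outgroup: the derived state is whichever differs from the outgroup's state, so for C1 the derived state is 'no', and for the remaining characters it is 'yes'.
All ingroup taxa share the derived state 'no' for C1; it defines the ingroup but does not resolve relationships within it.
Only Alpha, Beta, Delta, Eta, and Gamma show the derived state 'yes' for C2, supporting them as a clade.
Only Beta, Delta, and Gamma show the derived state 'yes' for C3, supporting them as a clade.
C4: derived state 'yes' in Alpha, Beta, Delta, and Gamma only — synapomorphy for {Alpha, Beta, Delta, Gamma}.
C5 (state 'yes') occurs in Gamma and Theta but conflicts with the nesting implied by the other characters — most parsimoniously interpreted as homoplasy.
C6 (derived state 'yes') is shared by Delta and Gamma — a synapomorphy uniting that clade.
Most parsimonious ingroup topology: (((((Gamma,Delta),Beta),Alpha),Eta),Theta).
Delta and Gamma form a cherry on this tree, so they are sister taxa.

Gamma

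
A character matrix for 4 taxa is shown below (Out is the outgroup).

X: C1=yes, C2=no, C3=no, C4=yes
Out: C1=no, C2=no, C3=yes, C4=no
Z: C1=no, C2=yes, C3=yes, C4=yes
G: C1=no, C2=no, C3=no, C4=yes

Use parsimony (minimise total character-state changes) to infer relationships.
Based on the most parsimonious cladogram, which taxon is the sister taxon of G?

Character polarity is set by the outgroup: the derived state is whichever differs from the outgroup's state, so for C3 the derived state is 'no', and for the remaining characters it is 'yes'.
C1: derived state 'yes' in X only — an autapomorphy, so it tells us nothing about relationships among taxa.
C2: derived state 'yes' in Z only — an autapomorphy, so it tells us nothing about relationships among taxa.
C3: derived state 'no' in G and X only — synapomorphy for {G, X}.
All ingroup taxa share the derived state 'yes' for C4; it defines the ingroup but does not resolve relationships within it.
Most parsimonious ingroup topology: (Z,(X,G)).
G and X form a cherry on this tree, so they are sister taxa.

X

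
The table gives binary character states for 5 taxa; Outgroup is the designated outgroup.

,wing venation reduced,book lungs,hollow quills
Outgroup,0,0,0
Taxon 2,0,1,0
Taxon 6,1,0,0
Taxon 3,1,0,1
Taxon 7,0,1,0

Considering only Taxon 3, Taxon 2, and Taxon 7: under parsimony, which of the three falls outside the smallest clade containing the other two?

The outgroup has state '0' for every character, so '1' is the derived state throughout.
wing venation reduced: derived state '1' in Taxon 3 and Taxon 6 only — synapomorphy for {Taxon 3, Taxon 6}.
book lungs (derived state '1') is shared by Taxon 2 and Taxon 7 — a synapomorphy uniting that clade.
hollow quills (derived state '1') is unique to Taxon 3 (autapomorphy; uninformative for grouping).
Most parsimonious ingroup topology: ((Taxon 2,Taxon 7),(Taxon 6,Taxon 3)).
Taxon 7 and Taxon 2 share a more recent common ancestor with each other than either does with Taxon 3, so Taxon 3 is the least closely related of the three.

Taxon 3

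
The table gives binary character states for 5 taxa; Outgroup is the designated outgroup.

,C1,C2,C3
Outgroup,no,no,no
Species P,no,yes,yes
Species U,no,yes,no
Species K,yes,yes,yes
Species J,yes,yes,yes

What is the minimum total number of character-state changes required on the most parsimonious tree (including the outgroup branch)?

3

The outgroup has state 'no' for every character, so 'yes' is the derived state throughout.
C1: derived state 'yes' in Species J and Species K only — synapomorphy for {Species J, Species K}.
All ingroup taxa share the derived state 'yes' for C2; it defines the ingroup but does not resolve relationships within it.
C3: derived state 'yes' in Species J, Species K, and Species P only — synapomorphy for {Species J, Species K, Species P}.
Most parsimonious ingroup topology: ((Species P,(Species K,Species J)),Species U).
Changes per character on this tree: C1: 1; C2: 1; C3: 1.
Total = 3.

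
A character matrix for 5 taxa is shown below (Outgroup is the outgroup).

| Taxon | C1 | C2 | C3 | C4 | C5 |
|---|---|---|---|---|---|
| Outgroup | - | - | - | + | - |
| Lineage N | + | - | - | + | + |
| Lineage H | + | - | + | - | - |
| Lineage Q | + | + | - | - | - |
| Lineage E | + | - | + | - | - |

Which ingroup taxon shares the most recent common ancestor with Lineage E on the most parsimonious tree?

Lineage H

Character polarity is set by the outgroup: the derived state is whichever differs from the outgroup's state, so for C4 the derived state is '-', and for the remaining characters it is '+'.
C1 (derived state '+') is shared by all ingroup taxa — unites the whole ingroup.
C2 (derived state '+') is unique to Lineage Q (autapomorphy; uninformative for grouping).
C3: derived state '+' in Lineage E and Lineage H only — synapomorphy for {Lineage E, Lineage H}.
Only Lineage E, Lineage H, and Lineage Q show the derived state '-' for C4, supporting them as a clade.
C5 (derived state '+') is unique to Lineage N (autapomorphy; uninformative for grouping).
Most parsimonious ingroup topology: (Lineage N,((Lineage H,Lineage E),Lineage Q)).
Lineage E and Lineage H form a cherry on this tree, so they are sister taxa.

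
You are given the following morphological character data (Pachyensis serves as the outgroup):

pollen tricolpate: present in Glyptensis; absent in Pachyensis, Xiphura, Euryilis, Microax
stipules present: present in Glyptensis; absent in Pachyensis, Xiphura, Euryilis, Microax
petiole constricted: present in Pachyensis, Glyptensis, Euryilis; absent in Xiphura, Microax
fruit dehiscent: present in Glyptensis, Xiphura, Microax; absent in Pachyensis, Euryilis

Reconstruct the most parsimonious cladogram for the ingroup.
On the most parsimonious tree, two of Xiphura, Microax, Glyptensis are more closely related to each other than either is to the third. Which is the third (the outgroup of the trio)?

Character polarity is set by the outgroup: the derived state is whichever differs from the outgroup's state, so for petiole constricted the derived state is 'absent', and for the remaining characters it is 'present'.
pollen tricolpate (derived state 'present') is unique to Glyptensis (autapomorphy; uninformative for grouping).
stipules present (derived state 'present') is unique to Glyptensis (autapomorphy; uninformative for grouping).
petiole constricted (derived state 'absent') is shared by Microax and Xiphura — a synapomorphy uniting that clade.
Only Glyptensis, Microax, and Xiphura show the derived state 'present' for fruit dehiscent, supporting them as a clade.
Most parsimonious ingroup topology: ((Glyptensis,(Xiphura,Microax)),Euryilis).
Xiphura and Microax share a more recent common ancestor with each other than either does with Glyptensis, so Glyptensis is the least closely related of the three.

Glyptensis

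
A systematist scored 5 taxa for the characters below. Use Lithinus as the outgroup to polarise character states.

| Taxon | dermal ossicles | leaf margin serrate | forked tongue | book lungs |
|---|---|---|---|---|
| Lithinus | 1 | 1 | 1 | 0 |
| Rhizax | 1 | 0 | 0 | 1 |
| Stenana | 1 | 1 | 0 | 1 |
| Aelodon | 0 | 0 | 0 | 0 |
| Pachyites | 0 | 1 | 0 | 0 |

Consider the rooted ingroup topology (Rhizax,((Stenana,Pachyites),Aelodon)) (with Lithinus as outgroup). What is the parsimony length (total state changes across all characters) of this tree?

Map each character onto (Rhizax,((Stenana,Pachyites),Aelodon)) (rooted by Lithinus) and count the minimum state changes it requires (Fitch parsimony):
dermal ossicles: 2; leaf margin serrate: 2; forked tongue: 1; book lungs: 2.
Total tree length = 7.

7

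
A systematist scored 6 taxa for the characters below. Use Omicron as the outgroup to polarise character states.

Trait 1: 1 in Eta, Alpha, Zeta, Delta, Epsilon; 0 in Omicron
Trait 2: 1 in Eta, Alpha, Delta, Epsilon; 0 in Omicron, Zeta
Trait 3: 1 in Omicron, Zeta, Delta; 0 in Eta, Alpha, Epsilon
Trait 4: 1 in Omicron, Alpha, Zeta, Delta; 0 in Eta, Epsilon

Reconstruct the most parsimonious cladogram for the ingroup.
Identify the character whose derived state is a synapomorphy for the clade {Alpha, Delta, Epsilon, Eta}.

Trait 2

Character polarity is set by the outgroup: the derived state is whichever differs from the outgroup's state, so for Trait 3, Trait 4 the derived state is '0', and for the remaining characters it is '1'.
All ingroup taxa share the derived state '1' for Trait 1; it defines the ingroup but does not resolve relationships within it.
Trait 2 (derived state '1') is shared by Alpha, Delta, Epsilon, and Eta — a synapomorphy uniting that clade.
Trait 3: derived state '0' in Alpha, Epsilon, and Eta only — synapomorphy for {Alpha, Epsilon, Eta}.
Only Epsilon and Eta show the derived state '0' for Trait 4, supporting them as a clade.
Most parsimonious ingroup topology: ((((Eta,Epsilon),Alpha),Delta),Zeta).
The clade {Alpha, Delta, Epsilon, Eta} is supported by Trait 2: its derived state '1' occurs in exactly those taxa and in no other taxon (including the outgroup).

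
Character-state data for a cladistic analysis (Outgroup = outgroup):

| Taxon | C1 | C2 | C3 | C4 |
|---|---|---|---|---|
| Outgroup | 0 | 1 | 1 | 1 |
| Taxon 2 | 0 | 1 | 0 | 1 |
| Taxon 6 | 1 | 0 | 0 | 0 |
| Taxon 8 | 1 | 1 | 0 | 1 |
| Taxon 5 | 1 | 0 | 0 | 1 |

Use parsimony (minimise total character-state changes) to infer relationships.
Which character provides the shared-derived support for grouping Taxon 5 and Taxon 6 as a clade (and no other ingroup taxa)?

C2

Character polarity is set by the outgroup: the derived state is whichever differs from the outgroup's state, so for C2, C3, C4 the derived state is '0', and for the remaining characters it is '1'.
Only Taxon 5, Taxon 6, and Taxon 8 show the derived state '1' for C1, supporting them as a clade.
C2 (derived state '0') is shared by Taxon 5 and Taxon 6 — a synapomorphy uniting that clade.
All ingroup taxa share the derived state '0' for C3; it defines the ingroup but does not resolve relationships within it.
C4 (derived state '0') is unique to Taxon 6 (autapomorphy; uninformative for grouping).
Most parsimonious ingroup topology: (Taxon 2,((Taxon 6,Taxon 5),Taxon 8)).
The clade {Taxon 5, Taxon 6} is supported by C2: its derived state '0' occurs in exactly those taxa and in no other taxon (including the outgroup).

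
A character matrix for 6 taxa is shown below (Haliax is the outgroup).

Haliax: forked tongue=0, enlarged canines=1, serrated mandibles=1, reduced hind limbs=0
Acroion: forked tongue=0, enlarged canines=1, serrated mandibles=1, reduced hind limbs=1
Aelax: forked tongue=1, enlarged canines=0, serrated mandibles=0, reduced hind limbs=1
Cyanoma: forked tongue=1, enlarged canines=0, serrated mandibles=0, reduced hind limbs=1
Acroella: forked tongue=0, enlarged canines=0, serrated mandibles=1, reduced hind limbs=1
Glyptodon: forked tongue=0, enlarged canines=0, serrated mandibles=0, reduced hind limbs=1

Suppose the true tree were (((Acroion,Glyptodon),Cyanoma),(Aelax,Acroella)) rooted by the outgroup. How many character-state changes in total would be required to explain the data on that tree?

8

Map each character onto (((Acroion,Glyptodon),Cyanoma),(Aelax,Acroella)) (rooted by Haliax) and count the minimum state changes it requires (Fitch parsimony):
forked tongue: 2; enlarged canines: 2; serrated mandibles: 3; reduced hind limbs: 1.
Total tree length = 8.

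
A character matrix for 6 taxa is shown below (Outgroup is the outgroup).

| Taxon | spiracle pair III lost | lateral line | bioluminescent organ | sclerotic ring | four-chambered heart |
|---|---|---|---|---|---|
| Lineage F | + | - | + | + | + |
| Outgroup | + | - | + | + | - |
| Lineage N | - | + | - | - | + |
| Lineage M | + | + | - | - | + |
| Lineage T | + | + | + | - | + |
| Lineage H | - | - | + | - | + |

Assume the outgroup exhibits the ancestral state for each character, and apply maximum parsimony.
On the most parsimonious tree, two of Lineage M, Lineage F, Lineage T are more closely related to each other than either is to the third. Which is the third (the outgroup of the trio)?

Lineage F

Character polarity is set by the outgroup: the derived state is whichever differs from the outgroup's state, so for spiracle pair III lost, bioluminescent organ, sclerotic ring the derived state is '-', and for the remaining characters it is '+'.
spiracle pair III lost (state '-') occurs in Lineage H and Lineage N but conflicts with the nesting implied by the other characters — most parsimoniously interpreted as homoplasy.
lateral line: derived state '+' in Lineage M, Lineage N, and Lineage T only — synapomorphy for {Lineage M, Lineage N, Lineage T}.
Only Lineage M and Lineage N show the derived state '-' for bioluminescent organ, supporting them as a clade.
sclerotic ring (derived state '-') is shared by Lineage H, Lineage M, Lineage N, and Lineage T — a synapomorphy uniting that clade.
All ingroup taxa share the derived state '+' for four-chambered heart; it defines the ingroup but does not resolve relationships within it.
Most parsimonious ingroup topology: ((((Lineage M,Lineage N),Lineage T),Lineage H),Lineage F).
Lineage T and Lineage M share a more recent common ancestor with each other than either does with Lineage F, so Lineage F is the least closely related of the three.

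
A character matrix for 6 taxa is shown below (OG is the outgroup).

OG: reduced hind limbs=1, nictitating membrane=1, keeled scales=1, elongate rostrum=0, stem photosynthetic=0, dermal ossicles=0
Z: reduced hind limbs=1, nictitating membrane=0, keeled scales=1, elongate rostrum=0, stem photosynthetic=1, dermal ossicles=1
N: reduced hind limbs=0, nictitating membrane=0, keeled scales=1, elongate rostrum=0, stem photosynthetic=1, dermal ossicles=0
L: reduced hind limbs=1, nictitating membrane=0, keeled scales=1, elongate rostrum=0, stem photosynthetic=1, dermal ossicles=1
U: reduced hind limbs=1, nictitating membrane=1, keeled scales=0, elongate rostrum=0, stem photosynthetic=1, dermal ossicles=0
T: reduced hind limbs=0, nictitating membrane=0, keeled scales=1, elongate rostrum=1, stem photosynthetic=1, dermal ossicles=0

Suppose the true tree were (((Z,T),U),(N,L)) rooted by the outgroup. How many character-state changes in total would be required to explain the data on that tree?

Map each character onto (((Z,T),U),(N,L)) (rooted by OG) and count the minimum state changes it requires (Fitch parsimony):
reduced hind limbs: 2; nictitating membrane: 2; keeled scales: 1; elongate rostrum: 1; stem photosynthetic: 1; dermal ossicles: 2.
Total tree length = 9.

9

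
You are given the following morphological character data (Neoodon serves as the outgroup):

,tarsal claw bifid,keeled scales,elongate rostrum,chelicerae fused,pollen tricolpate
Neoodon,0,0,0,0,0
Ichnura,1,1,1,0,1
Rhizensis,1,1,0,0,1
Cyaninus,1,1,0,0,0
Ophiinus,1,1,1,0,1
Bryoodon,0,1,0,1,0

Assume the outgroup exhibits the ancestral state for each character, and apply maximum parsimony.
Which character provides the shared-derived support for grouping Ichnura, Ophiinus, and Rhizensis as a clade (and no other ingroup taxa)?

The outgroup has state '0' for every character, so '1' is the derived state throughout.
tarsal claw bifid: derived state '1' in Cyaninus, Ichnura, Ophiinus, and Rhizensis only — synapomorphy for {Cyaninus, Ichnura, Ophiinus, Rhizensis}.
keeled scales (derived state '1') is shared by all ingroup taxa — unites the whole ingroup.
Only Ichnura and Ophiinus show the derived state '1' for elongate rostrum, supporting them as a clade.
chelicerae fused (derived state '1') is unique to Bryoodon (autapomorphy; uninformative for grouping).
Only Ichnura, Ophiinus, and Rhizensis show the derived state '1' for pollen tricolpate, supporting them as a clade.
Most parsimonious ingroup topology: ((((Ichnura,Ophiinus),Rhizensis),Cyaninus),Bryoodon).
The clade {Ichnura, Ophiinus, Rhizensis} is supported by pollen tricolpate: its derived state '1' occurs in exactly those taxa and in no other taxon (including the outgroup).

pollen tricolpate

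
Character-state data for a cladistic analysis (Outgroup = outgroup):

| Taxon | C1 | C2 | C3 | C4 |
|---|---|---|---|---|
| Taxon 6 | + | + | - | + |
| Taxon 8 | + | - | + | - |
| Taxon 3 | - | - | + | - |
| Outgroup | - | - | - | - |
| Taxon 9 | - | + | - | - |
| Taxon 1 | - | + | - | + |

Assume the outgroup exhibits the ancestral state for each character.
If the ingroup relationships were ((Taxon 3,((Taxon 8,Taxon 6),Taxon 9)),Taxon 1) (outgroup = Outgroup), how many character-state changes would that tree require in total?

Map each character onto ((Taxon 3,((Taxon 8,Taxon 6),Taxon 9)),Taxon 1) (rooted by Outgroup) and count the minimum state changes it requires (Fitch parsimony):
C1: 1; C2: 3; C3: 2; C4: 2.
Total tree length = 8.

8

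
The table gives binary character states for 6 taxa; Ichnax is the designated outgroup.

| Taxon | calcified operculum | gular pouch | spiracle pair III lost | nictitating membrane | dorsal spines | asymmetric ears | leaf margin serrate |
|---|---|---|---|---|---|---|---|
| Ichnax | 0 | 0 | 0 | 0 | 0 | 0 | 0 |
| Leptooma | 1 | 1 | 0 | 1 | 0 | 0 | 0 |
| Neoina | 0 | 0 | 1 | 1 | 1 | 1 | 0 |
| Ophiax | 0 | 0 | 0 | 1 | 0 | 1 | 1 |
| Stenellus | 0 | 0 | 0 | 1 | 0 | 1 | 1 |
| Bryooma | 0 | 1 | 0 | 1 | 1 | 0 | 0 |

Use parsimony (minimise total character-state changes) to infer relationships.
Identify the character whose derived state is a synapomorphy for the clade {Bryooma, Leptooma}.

The outgroup has state '0' for every character, so '1' is the derived state throughout.
calcified operculum (derived state '1') is unique to Leptooma (autapomorphy; uninformative for grouping).
gular pouch: derived state '1' in Bryooma and Leptooma only — synapomorphy for {Bryooma, Leptooma}.
spiracle pair III lost (derived state '1') is unique to Neoina (autapomorphy; uninformative for grouping).
All ingroup taxa share the derived state '1' for nictitating membrane; it defines the ingroup but does not resolve relationships within it.
dorsal spines (state '1') occurs in Bryooma and Neoina but conflicts with the nesting implied by the other characters — most parsimoniously interpreted as homoplasy.
asymmetric ears (derived state '1') is shared by Neoina, Ophiax, and Stenellus — a synapomorphy uniting that clade.
leaf margin serrate (derived state '1') is shared by Ophiax and Stenellus — a synapomorphy uniting that clade.
Most parsimonious ingroup topology: ((Leptooma,Bryooma),(Neoina,(Ophiax,Stenellus))).
The clade {Bryooma, Leptooma} is supported by gular pouch: its derived state '1' occurs in exactly those taxa and in no other taxon (including the outgroup).

gular pouch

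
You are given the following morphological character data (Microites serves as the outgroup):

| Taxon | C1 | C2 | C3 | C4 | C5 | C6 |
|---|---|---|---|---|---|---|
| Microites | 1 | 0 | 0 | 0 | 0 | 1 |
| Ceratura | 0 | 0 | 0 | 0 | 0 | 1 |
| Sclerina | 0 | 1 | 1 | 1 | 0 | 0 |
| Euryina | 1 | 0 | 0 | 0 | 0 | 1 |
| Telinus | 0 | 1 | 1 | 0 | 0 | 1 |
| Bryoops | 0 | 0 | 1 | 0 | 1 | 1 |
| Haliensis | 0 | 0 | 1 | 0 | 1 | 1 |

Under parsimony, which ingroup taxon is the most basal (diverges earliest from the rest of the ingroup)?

Character polarity is set by the outgroup: the derived state is whichever differs from the outgroup's state, so for C1, C6 the derived state is '0', and for the remaining characters it is '1'.
C1: derived state '0' in Bryoops, Ceratura, Haliensis, Sclerina, and Telinus only — synapomorphy for {Bryoops, Ceratura, Haliensis, Sclerina, Telinus}.
Only Sclerina and Telinus show the derived state '1' for C2, supporting them as a clade.
Only Bryoops, Haliensis, Sclerina, and Telinus show the derived state '1' for C3, supporting them as a clade.
C4 (derived state '1') is unique to Sclerina (autapomorphy; uninformative for grouping).
C5 (derived state '1') is shared by Bryoops and Haliensis — a synapomorphy uniting that clade.
C6 (derived state '0') is unique to Sclerina (autapomorphy; uninformative for grouping).
Most parsimonious ingroup topology: ((Ceratura,((Sclerina,Telinus),(Bryoops,Haliensis))),Euryina).
Euryina is sister to the clade containing all other ingroup taxa, so it is the earliest-diverging (most basal) ingroup lineage.

Euryina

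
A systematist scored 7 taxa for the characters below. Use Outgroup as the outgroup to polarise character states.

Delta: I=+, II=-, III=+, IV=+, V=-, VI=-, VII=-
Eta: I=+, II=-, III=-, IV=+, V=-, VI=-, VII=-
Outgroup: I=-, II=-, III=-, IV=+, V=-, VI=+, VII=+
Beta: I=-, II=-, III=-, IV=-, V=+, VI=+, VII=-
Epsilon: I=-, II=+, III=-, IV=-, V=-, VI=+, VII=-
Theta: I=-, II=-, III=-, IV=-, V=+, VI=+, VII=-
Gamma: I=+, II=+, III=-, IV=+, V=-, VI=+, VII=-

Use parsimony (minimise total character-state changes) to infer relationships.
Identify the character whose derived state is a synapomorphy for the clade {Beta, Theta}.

V

Character polarity is set by the outgroup: the derived state is whichever differs from the outgroup's state, so for IV, VI, VII the derived state is '-', and for the remaining characters it is '+'.
Only Delta, Eta, and Gamma show the derived state '+' for I, supporting them as a clade.
II (state '+') occurs in Epsilon and Gamma but conflicts with the nesting implied by the other characters — most parsimoniously interpreted as homoplasy.
III (derived state '+') is unique to Delta (autapomorphy; uninformative for grouping).
Only Beta, Epsilon, and Theta show the derived state '-' for IV, supporting them as a clade.
V: derived state '+' in Beta and Theta only — synapomorphy for {Beta, Theta}.
VI (derived state '-') is shared by Delta and Eta — a synapomorphy uniting that clade.
VII (derived state '-') is shared by all ingroup taxa — unites the whole ingroup.
Most parsimonious ingroup topology: (((Delta,Eta),Gamma),(Epsilon,(Theta,Beta))).
The clade {Beta, Theta} is supported by V: its derived state '+' occurs in exactly those taxa and in no other taxon (including the outgroup).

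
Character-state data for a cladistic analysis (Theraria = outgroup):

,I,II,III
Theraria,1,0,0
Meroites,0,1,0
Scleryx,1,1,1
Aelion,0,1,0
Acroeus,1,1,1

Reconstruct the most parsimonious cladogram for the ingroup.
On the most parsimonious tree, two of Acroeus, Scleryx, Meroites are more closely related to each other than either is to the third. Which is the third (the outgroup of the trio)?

Meroites

Character polarity is set by the outgroup: the derived state is whichever differs from the outgroup's state, so for I the derived state is '0', and for the remaining characters it is '1'.
Only Aelion and Meroites show the derived state '0' for I, supporting them as a clade.
All ingroup taxa share the derived state '1' for II; it defines the ingroup but does not resolve relationships within it.
III: derived state '1' in Acroeus and Scleryx only — synapomorphy for {Acroeus, Scleryx}.
Most parsimonious ingroup topology: ((Meroites,Aelion),(Scleryx,Acroeus)).
Acroeus and Scleryx share a more recent common ancestor with each other than either does with Meroites, so Meroites is the least closely related of the three.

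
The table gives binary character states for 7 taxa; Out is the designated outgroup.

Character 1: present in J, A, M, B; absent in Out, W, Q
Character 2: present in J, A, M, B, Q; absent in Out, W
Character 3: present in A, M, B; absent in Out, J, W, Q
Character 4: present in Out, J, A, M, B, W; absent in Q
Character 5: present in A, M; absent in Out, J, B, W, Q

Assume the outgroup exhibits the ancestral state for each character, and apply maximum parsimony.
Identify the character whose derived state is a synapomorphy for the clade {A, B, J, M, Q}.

Character 2

Character polarity is set by the outgroup: the derived state is whichever differs from the outgroup's state, so for Character 4 the derived state is 'absent', and for the remaining characters it is 'present'.
Only A, B, J, and M show the derived state 'present' for Character 1, supporting them as a clade.
Character 2 (derived state 'present') is shared by A, B, J, M, and Q — a synapomorphy uniting that clade.
Only A, B, and M show the derived state 'present' for Character 3, supporting them as a clade.
Character 4: derived state 'absent' in Q only — an autapomorphy, so it tells us nothing about relationships among taxa.
Character 5 (derived state 'present') is shared by A and M — a synapomorphy uniting that clade.
Most parsimonious ingroup topology: (((J,((A,M),B)),Q),W).
The clade {A, B, J, M, Q} is supported by Character 2: its derived state 'present' occurs in exactly those taxa and in no other taxon (including the outgroup).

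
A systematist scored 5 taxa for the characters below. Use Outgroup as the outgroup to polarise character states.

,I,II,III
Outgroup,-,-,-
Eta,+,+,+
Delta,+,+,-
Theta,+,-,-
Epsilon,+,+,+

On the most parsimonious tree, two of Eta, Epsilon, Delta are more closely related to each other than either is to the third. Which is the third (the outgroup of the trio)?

Delta

The outgroup has state '-' for every character, so '+' is the derived state throughout.
All ingroup taxa share the derived state '+' for I; it defines the ingroup but does not resolve relationships within it.
Only Delta, Epsilon, and Eta show the derived state '+' for II, supporting them as a clade.
Only Epsilon and Eta show the derived state '+' for III, supporting them as a clade.
Most parsimonious ingroup topology: (((Eta,Epsilon),Delta),Theta).
Epsilon and Eta share a more recent common ancestor with each other than either does with Delta, so Delta is the least closely related of the three.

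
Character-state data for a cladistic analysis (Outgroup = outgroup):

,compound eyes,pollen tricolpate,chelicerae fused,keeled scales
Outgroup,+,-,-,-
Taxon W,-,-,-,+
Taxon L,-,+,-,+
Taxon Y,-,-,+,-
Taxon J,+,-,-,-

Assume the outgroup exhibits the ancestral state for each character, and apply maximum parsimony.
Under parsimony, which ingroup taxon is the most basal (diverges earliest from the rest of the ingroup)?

Character polarity is set by the outgroup: the derived state is whichever differs from the outgroup's state, so for compound eyes the derived state is '-', and for the remaining characters it is '+'.
Only Taxon L, Taxon W, and Taxon Y show the derived state '-' for compound eyes, supporting them as a clade.
pollen tricolpate: derived state '+' in Taxon L only — an autapomorphy, so it tells us nothing about relationships among taxa.
chelicerae fused (derived state '+') is unique to Taxon Y (autapomorphy; uninformative for grouping).
keeled scales (derived state '+') is shared by Taxon L and Taxon W — a synapomorphy uniting that clade.
Most parsimonious ingroup topology: (((Taxon W,Taxon L),Taxon Y),Taxon J).
Taxon J is sister to the clade containing all other ingroup taxa, so it is the earliest-diverging (most basal) ingroup lineage.

Taxon J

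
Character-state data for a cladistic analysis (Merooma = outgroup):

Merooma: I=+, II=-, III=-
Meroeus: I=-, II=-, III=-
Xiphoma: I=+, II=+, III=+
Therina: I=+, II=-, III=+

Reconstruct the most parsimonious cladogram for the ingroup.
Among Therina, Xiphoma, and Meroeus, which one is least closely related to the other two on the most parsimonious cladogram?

Meroeus

Character polarity is set by the outgroup: the derived state is whichever differs from the outgroup's state, so for I the derived state is '-', and for the remaining characters it is '+'.
I: derived state '-' in Meroeus only — an autapomorphy, so it tells us nothing about relationships among taxa.
II: derived state '+' in Xiphoma only — an autapomorphy, so it tells us nothing about relationships among taxa.
Only Therina and Xiphoma show the derived state '+' for III, supporting them as a clade.
Most parsimonious ingroup topology: (Meroeus,(Xiphoma,Therina)).
Therina and Xiphoma share a more recent common ancestor with each other than either does with Meroeus, so Meroeus is the least closely related of the three.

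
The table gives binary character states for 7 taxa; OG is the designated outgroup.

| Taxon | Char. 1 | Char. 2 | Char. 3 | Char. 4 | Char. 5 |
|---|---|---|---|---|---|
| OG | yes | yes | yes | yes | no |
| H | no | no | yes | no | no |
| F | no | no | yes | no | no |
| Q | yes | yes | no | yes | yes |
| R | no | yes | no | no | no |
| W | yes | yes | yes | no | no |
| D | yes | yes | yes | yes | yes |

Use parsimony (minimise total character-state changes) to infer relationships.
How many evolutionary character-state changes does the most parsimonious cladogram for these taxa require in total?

Character polarity is set by the outgroup: the derived state is whichever differs from the outgroup's state, so for Char. 1, Char. 2, Char. 3, Char. 4 the derived state is 'no', and for the remaining characters it is 'yes'.
Char. 1 (derived state 'no') is shared by F, H, and R — a synapomorphy uniting that clade.
Char. 2: derived state 'no' in F and H only — synapomorphy for {F, H}.
Char. 3 (state 'no') occurs in Q and R but conflicts with the nesting implied by the other characters — most parsimoniously interpreted as homoplasy.
Char. 4 (derived state 'no') is shared by F, H, R, and W — a synapomorphy uniting that clade.
Char. 5 (derived state 'yes') is shared by D and Q — a synapomorphy uniting that clade.
Most parsimonious ingroup topology: ((((H,F),R),W),(Q,D)).
Changes per character on this tree: Char. 1: 1; Char. 2: 1; Char. 3: 2; Char. 4: 1; Char. 5: 1.
Total = 6.

6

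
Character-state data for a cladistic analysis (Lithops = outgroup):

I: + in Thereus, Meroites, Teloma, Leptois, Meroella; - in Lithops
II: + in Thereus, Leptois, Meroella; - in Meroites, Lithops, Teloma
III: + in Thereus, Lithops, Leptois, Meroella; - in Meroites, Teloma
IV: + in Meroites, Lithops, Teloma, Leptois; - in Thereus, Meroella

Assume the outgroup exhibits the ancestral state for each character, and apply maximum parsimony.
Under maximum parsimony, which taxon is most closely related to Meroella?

Character polarity is set by the outgroup: the derived state is whichever differs from the outgroup's state, so for III, IV the derived state is '-', and for the remaining characters it is '+'.
I (derived state '+') is shared by all ingroup taxa — unites the whole ingroup.
II: derived state '+' in Leptois, Meroella, and Thereus only — synapomorphy for {Leptois, Meroella, Thereus}.
Only Meroites and Teloma show the derived state '-' for III, supporting them as a clade.
IV: derived state '-' in Meroella and Thereus only — synapomorphy for {Meroella, Thereus}.
Most parsimonious ingroup topology: (((Thereus,Meroella),Leptois),(Teloma,Meroites)).
Meroella and Thereus form a cherry on this tree, so they are sister taxa.

Thereus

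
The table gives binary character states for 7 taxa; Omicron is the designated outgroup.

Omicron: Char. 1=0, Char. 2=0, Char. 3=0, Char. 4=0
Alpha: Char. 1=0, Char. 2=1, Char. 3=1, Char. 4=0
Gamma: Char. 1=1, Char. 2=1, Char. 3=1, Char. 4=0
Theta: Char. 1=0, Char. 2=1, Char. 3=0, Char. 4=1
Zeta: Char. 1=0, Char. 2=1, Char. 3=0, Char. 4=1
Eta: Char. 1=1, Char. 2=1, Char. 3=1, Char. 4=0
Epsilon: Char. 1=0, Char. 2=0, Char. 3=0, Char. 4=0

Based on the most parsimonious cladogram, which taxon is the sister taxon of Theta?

Zeta

The outgroup has state '0' for every character, so '1' is the derived state throughout.
Char. 1 (derived state '1') is shared by Eta and Gamma — a synapomorphy uniting that clade.
Only Alpha, Eta, Gamma, Theta, and Zeta show the derived state '1' for Char. 2, supporting them as a clade.
Char. 3: derived state '1' in Alpha, Eta, and Gamma only — synapomorphy for {Alpha, Eta, Gamma}.
Char. 4: derived state '1' in Theta and Zeta only — synapomorphy for {Theta, Zeta}.
Most parsimonious ingroup topology: (((Alpha,(Gamma,Eta)),(Theta,Zeta)),Epsilon).
Theta and Zeta form a cherry on this tree, so they are sister taxa.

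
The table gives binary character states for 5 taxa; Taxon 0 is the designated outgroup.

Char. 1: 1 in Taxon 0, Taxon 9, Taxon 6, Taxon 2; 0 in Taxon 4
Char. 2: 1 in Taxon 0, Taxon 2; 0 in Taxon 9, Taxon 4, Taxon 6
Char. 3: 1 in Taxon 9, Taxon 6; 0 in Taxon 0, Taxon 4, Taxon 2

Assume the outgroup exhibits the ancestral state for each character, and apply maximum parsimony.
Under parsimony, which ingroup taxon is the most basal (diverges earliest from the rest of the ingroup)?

Character polarity is set by the outgroup: the derived state is whichever differs from the outgroup's state, so for Char. 1, Char. 2 the derived state is '0', and for the remaining characters it is '1'.
Char. 1 (derived state '0') is unique to Taxon 4 (autapomorphy; uninformative for grouping).
Only Taxon 4, Taxon 6, and Taxon 9 show the derived state '0' for Char. 2, supporting them as a clade.
Char. 3: derived state '1' in Taxon 6 and Taxon 9 only — synapomorphy for {Taxon 6, Taxon 9}.
Most parsimonious ingroup topology: (((Taxon 9,Taxon 6),Taxon 4),Taxon 2).
Taxon 2 is sister to the clade containing all other ingroup taxa, so it is the earliest-diverging (most basal) ingroup lineage.

Taxon 2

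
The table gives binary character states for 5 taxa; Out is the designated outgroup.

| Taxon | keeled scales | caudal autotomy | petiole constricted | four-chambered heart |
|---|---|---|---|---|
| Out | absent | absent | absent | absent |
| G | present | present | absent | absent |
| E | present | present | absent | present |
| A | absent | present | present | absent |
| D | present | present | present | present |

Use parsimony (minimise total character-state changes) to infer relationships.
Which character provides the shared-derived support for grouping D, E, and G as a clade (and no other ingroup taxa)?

The outgroup has state 'absent' for every character, so 'present' is the derived state throughout.
keeled scales (derived state 'present') is shared by D, E, and G — a synapomorphy uniting that clade.
All ingroup taxa share the derived state 'present' for caudal autotomy; it defines the ingroup but does not resolve relationships within it.
petiole constricted groups A and D, which is incompatible with the clades supported by the remaining characters; treating it as convergent (homoplasy) costs fewer steps than any alternative tree.
Only D and E show the derived state 'present' for four-chambered heart, supporting them as a clade.
Most parsimonious ingroup topology: ((G,(E,D)),A).
The clade {D, E, G} is supported by keeled scales: its derived state 'present' occurs in exactly those taxa and in no other taxon (including the outgroup).

keeled scales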